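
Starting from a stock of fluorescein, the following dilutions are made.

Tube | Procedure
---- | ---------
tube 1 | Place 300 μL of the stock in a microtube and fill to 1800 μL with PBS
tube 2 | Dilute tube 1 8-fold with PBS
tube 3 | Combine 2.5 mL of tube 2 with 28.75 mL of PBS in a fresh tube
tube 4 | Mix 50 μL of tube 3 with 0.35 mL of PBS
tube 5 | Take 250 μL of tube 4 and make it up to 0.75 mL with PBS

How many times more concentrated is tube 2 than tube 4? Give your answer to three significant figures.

Step 1: 300 μL brought to 1800 μL → factor 1800/300 = 6
Step 2: 8-fold → factor 8
Step 3: 2.5 mL + 28.75 mL = 31.25 mL total → factor 31.25/2.5 = 12.5
Step 4: 50 μL + 0.35 mL = 400 μL total → factor 400/50 = 8
Dilution factor to tube 2 = 48; to tube 4 = 4800
[tube 2]/[tube 4] = (factor to tube 4)/(factor to tube 2) = 4800/48 = 100

100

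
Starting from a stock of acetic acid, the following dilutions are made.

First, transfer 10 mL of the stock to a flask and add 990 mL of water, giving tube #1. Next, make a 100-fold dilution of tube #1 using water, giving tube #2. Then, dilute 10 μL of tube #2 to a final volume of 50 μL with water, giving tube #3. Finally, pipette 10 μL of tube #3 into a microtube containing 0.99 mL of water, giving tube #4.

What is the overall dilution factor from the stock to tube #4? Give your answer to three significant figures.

5.00 × 10^6

Step 1: 10 mL + 990 mL = 1000 mL total → factor 1000/10 = 100
Step 2: 100-fold → factor 100
Step 3: 10 μL brought to 50 μL → factor 50/10 = 5
Step 4: 10 μL + 0.99 mL = 1000 μL total → factor 1000/10 = 100
Overall dilution factor = 100 × 100 × 5 × 100 = 5 × 10^6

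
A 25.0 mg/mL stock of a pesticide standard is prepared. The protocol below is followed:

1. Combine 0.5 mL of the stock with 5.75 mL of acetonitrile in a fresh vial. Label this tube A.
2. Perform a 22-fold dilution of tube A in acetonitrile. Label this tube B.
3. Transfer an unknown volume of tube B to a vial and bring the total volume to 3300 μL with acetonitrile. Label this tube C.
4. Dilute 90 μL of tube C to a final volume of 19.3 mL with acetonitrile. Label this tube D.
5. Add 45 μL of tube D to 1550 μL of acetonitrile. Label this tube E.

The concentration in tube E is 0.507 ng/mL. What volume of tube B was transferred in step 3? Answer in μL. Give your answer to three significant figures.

Step 1: 0.5 mL + 5.75 mL = 6.25 mL total → factor 6.25/0.5 = 12.5
Step 2: 22-fold → factor 22
Step 3: v brought to 3300 μL → factor = 3300 μL/v
Step 4: 90 μL brought to 19.3 mL → factor 19300/90 = 214.44
Step 5: 45 μL + 1550 μL = 1595 μL total → factor 1595/45 = 35.444
Product of known-step factors = 2.0902 × 10^6
Overall factor = 25.0 mg/mL / (0.507 ng/mL) = 4.931 × 10^7
Step-3 factor = 4.931 × 10^7 / 2.0902 × 10^6 = 23.59
v = 3300 μL / 23.59 = 140 μL

140 μL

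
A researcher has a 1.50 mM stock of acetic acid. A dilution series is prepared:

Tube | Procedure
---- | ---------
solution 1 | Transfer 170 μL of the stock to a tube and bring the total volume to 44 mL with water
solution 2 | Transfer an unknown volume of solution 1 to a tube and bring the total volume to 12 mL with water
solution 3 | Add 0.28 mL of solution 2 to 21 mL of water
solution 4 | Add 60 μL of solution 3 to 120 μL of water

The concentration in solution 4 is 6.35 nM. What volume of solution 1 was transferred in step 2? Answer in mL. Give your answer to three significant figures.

3.00 mL

Step 1: 170 μL brought to 44 mL → factor 44000/170 = 258.82
Step 2: v brought to 12 mL → factor = 12 mL/v
Step 3: 0.28 mL + 21 mL = 21.28 mL total → factor 21.28/0.28 = 76
Step 4: 60 μL + 120 μL = 180 μL total → factor 180/60 = 3
Product of known-step factors = 59012
Overall factor = 1.50 mM / (6.35 nM) = 2.3622 × 10^5
Step-2 factor = 2.3622 × 10^5 / 59012 = 4.0029
v = 12 mL / 4.0029 = 3.00 mL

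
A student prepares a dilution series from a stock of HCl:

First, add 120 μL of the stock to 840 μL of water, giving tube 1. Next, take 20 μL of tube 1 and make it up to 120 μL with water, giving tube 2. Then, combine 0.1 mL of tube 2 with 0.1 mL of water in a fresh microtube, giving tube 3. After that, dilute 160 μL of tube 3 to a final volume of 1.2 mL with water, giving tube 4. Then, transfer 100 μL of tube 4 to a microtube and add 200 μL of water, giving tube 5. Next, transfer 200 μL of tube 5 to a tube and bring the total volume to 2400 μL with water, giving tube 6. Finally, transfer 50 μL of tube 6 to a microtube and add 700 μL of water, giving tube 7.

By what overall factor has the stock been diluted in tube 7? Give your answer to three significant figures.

Step 1: 120 μL + 840 μL = 960 μL total → factor 960/120 = 8
Step 2: 20 μL brought to 120 μL → factor 120/20 = 6
Step 3: 0.1 mL + 0.1 mL = 0.2 mL total → factor 0.2/0.1 = 2
Step 4: 160 μL brought to 1.2 mL → factor 1200/160 = 7.5
Step 5: 100 μL + 200 μL = 300 μL total → factor 300/100 = 3
Step 6: 200 μL brought to 2400 μL → factor 2400/200 = 12
Step 7: 50 μL + 700 μL = 750 μL total → factor 750/50 = 15
Overall dilution factor = 8 × 6 × 2 × 7.5 × 3 × 12 × 15 = 3.888 × 10^5

3.89 × 10^5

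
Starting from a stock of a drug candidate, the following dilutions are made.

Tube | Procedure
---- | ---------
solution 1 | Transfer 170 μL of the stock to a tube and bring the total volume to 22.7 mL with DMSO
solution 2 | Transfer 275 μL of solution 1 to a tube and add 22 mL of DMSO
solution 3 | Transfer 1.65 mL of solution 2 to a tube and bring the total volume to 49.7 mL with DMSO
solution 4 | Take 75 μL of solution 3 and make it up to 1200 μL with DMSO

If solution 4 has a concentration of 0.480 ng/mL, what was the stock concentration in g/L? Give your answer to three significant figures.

Step 1: 170 μL brought to 22.7 mL → factor 22700/170 = 133.53
Step 2: 275 μL + 22 mL = 22275 μL total → factor 22275/275 = 81
Step 3: 1.65 mL brought to 49.7 mL → factor 49.7/1.65 = 30.121
Step 4: 75 μL brought to 1200 μL → factor 1200/75 = 16
Overall dilution factor = 133.53 × 81 × 30.121 × 16 = 5.2126 × 10^6
Stock = 0.480 ng/mL × 5.2126 × 10^6 = 2.502 × 10^6 ng/mL = 2.50 g/L

2.50 g/L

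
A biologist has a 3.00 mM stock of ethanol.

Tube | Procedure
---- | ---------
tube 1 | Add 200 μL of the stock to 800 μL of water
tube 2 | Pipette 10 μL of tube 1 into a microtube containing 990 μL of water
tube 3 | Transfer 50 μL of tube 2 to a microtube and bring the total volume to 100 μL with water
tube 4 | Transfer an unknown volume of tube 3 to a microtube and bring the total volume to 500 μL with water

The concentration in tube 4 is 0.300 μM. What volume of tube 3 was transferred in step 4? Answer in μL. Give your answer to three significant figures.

50.0 μL

Step 1: 200 μL + 800 μL = 1000 μL total → factor 1000/200 = 5
Step 2: 10 μL + 990 μL = 1000 μL total → factor 1000/10 = 100
Step 3: 50 μL brought to 100 μL → factor 100/50 = 2
Step 4: v brought to 500 μL → factor = 500 μL/v
Product of known-step factors = 1000
Overall factor = 3.00 mM / (0.300 μM) = 10000
Step-4 factor = 10000 / 1000 = 10
v = 500 μL / 10 = 50.0 μL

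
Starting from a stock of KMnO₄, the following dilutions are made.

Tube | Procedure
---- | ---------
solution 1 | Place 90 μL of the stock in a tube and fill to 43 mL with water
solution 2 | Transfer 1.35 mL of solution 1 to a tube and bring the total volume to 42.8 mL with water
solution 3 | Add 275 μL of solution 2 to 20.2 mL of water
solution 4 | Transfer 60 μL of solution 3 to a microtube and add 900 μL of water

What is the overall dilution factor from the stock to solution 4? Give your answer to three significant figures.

1.80 × 10^7

Step 1: 90 μL brought to 43 mL → factor 43000/90 = 477.78
Step 2: 1.35 mL brought to 42.8 mL → factor 42.8/1.35 = 31.704
Step 3: 275 μL + 20.2 mL = 20475 μL total → factor 20475/275 = 74.455
Step 4: 60 μL + 900 μL = 960 μL total → factor 960/60 = 16
Overall dilution factor = 477.78 × 31.704 × 74.455 × 16 = 1.8045 × 10^7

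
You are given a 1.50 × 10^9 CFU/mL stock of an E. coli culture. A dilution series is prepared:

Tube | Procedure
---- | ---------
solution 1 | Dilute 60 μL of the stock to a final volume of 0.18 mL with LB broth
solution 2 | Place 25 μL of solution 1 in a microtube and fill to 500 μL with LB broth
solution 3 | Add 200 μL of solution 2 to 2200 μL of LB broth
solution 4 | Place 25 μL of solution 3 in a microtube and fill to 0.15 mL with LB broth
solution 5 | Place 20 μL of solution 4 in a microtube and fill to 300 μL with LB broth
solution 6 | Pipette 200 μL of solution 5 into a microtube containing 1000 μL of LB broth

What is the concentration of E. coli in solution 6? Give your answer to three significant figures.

Step 1: 60 μL brought to 0.18 mL → factor 180/60 = 3
Step 2: 25 μL brought to 500 μL → factor 500/25 = 20
Step 3: 200 μL + 2200 μL = 2400 μL total → factor 2400/200 = 12
Step 4: 25 μL brought to 0.15 mL → factor 150/25 = 6
Step 5: 20 μL brought to 300 μL → factor 300/20 = 15
Step 6: 200 μL + 1000 μL = 1200 μL total → factor 1200/200 = 6
Overall dilution factor = 3 × 20 × 12 × 6 × 15 × 6 = 3.888 × 10^5
Final = 1.50 × 10^9 CFU/mL / 3.888 × 10^5 = 3.86 × 10^3 CFU/mL

3.86 × 10^3 CFU/mL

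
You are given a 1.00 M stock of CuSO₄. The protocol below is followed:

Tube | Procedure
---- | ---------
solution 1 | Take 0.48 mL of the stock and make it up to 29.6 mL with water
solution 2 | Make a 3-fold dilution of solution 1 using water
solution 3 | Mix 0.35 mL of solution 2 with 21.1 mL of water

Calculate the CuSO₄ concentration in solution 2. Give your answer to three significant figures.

0.00541 M

Step 1: 0.48 mL brought to 29.6 mL → factor 29.6/0.48 = 61.667
Step 2: 3-fold → factor 3
Dilution factor through solution 2 = 61.667 × 3 = 185
[solution 2] = 1.00 M / 185 = 0.00541 M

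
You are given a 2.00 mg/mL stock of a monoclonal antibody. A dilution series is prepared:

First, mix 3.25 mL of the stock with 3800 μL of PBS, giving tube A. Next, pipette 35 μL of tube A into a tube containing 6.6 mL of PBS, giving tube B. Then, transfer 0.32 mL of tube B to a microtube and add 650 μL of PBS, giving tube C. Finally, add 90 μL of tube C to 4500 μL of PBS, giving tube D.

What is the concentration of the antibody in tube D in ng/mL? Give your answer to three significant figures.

31.5 ng/mL

Step 1: 3.25 mL + 3800 μL = 7.05 mL total → factor 7.05/3.25 = 2.1692
Step 2: 35 μL + 6.6 mL = 6635 μL total → factor 6635/35 = 189.57
Step 3: 0.32 mL + 650 μL = 0.97 mL total → factor 0.97/0.32 = 3.0312
Step 4: 90 μL + 4500 μL = 4590 μL total → factor 4590/90 = 51
Overall dilution factor = 2.1692 × 189.57 × 3.0312 × 51 = 63573
Final = 2.00 mg/mL / 63573 = 3.146 × 10^-5 mg/mL = 31.5 ng/mL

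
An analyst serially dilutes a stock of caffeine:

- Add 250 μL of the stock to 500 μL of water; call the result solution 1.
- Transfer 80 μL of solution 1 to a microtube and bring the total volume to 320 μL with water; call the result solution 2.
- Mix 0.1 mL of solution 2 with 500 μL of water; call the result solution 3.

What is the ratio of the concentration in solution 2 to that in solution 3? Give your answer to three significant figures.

6.00

Step 1: 250 μL + 500 μL = 750 μL total → factor 750/250 = 3
Step 2: 80 μL brought to 320 μL → factor 320/80 = 4
Step 3: 0.1 mL + 500 μL = 0.6 mL total → factor 0.6/0.1 = 6
Dilution factor to solution 2 = 12; to solution 3 = 72
[solution 2]/[solution 3] = (factor to solution 3)/(factor to solution 2) = 72/12 = 6.00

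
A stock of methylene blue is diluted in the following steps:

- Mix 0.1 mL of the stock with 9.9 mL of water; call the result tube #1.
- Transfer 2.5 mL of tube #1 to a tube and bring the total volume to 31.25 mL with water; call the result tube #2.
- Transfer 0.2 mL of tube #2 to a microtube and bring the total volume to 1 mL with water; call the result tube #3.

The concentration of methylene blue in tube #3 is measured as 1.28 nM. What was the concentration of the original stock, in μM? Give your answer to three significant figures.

8.00 μM

Step 1: 0.1 mL + 9.9 mL = 10 mL total → factor 10/0.1 = 100
Step 2: 2.5 mL brought to 31.25 mL → factor 31.25/2.5 = 12.5
Step 3: 0.2 mL brought to 1 mL → factor 1/0.2 = 5
Overall dilution factor = 100 × 12.5 × 5 = 6250
Stock = 1.28 nM × 6250 = 8000 nM = 8.00 μM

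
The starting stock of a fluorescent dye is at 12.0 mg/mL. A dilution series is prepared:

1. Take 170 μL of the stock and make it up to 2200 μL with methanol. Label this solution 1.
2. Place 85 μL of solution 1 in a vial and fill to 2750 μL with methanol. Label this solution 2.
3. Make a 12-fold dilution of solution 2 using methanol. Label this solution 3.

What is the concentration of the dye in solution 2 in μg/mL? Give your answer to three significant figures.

28.7 μg/mL

Step 1: 170 μL brought to 2200 μL → factor 2200/170 = 12.941
Step 2: 85 μL brought to 2750 μL → factor 2750/85 = 32.353
Dilution factor through solution 2 = 12.941 × 32.353 = 418.69
[solution 2] = 12.0 mg/mL / 418.69 = 0.02866 mg/mL = 28.7 μg/mL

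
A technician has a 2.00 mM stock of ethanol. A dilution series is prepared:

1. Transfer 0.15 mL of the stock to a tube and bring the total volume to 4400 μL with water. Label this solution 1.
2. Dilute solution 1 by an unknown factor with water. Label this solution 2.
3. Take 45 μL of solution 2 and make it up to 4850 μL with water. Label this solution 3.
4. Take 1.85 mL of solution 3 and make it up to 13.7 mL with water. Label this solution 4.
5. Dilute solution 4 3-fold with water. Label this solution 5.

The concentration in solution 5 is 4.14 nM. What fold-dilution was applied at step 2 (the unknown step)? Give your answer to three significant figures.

Step 1: 0.15 mL brought to 4400 μL → factor 4.4/0.15 = 29.333
Step 2: unknown factor x
Step 3: 45 μL brought to 4850 μL → factor 4850/45 = 107.78
Step 4: 1.85 mL brought to 13.7 mL → factor 13.7/1.85 = 7.4054
Step 5: 3-fold → factor 3
Product of known-step factors = 70236
Overall factor = 2.00 mM / (4.14 nM) = 4.8309 × 10^5
x = 4.8309 × 10^5 / 70236 = 6.88

6.88-fold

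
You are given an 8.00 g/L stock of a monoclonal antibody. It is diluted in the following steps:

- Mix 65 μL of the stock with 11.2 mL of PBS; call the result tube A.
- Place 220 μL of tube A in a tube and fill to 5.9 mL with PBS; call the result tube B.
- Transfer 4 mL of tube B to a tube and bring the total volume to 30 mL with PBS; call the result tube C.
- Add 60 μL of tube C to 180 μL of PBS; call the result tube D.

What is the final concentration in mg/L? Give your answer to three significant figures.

Step 1: 65 μL + 11.2 mL = 11265 μL total → factor 11265/65 = 173.31
Step 2: 220 μL brought to 5.9 mL → factor 5900/220 = 26.818
Step 3: 4 mL brought to 30 mL → factor 30/4 = 7.5
Step 4: 60 μL + 180 μL = 240 μL total → factor 240/60 = 4
Overall dilution factor = 173.31 × 26.818 × 7.5 × 4 = 1.3943 × 10^5
Final = 8.00 g/L / 1.3943 × 10^5 = 5.737 × 10^-5 g/L = 0.0574 mg/L

0.0574 mg/L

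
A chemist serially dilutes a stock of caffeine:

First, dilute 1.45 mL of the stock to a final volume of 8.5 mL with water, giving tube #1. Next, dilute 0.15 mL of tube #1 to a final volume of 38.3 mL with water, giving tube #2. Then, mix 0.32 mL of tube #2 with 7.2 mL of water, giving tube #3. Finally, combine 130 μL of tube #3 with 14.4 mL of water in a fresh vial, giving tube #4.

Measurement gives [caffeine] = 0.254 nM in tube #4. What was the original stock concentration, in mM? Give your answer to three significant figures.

0.999 mM

Step 1: 1.45 mL brought to 8.5 mL → factor 8.5/1.45 = 5.8621
Step 2: 0.15 mL brought to 38.3 mL → factor 38.3/0.15 = 255.33
Step 3: 0.32 mL + 7.2 mL = 7.52 mL total → factor 7.52/0.32 = 23.5
Step 4: 130 μL + 14.4 mL = 14530 μL total → factor 14530/130 = 111.77
Overall dilution factor = 5.8621 × 255.33 × 23.5 × 111.77 = 3.9314 × 10^6
Stock = 0.254 nM × 3.9314 × 10^6 = 9.986 × 10^5 nM = 0.999 mM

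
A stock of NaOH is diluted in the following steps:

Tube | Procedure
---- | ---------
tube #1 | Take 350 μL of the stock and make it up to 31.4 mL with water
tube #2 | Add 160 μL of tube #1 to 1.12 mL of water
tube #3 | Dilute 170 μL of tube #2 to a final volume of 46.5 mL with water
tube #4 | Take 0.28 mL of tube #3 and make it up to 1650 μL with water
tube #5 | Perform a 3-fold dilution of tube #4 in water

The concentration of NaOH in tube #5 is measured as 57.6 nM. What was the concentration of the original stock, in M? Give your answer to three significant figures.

0.200 M

Step 1: 350 μL brought to 31.4 mL → factor 31400/350 = 89.714
Step 2: 160 μL + 1.12 mL = 1280 μL total → factor 1280/160 = 8
Step 3: 170 μL brought to 46.5 mL → factor 46500/170 = 273.53
Step 4: 0.28 mL brought to 1650 μL → factor 1.65/0.28 = 5.8929
Step 5: 3-fold → factor 3
Overall dilution factor = 89.714 × 8 × 273.53 × 5.8929 × 3 = 3.4706 × 10^6
Stock = 57.6 nM × 3.4706 × 10^6 = 1.999 × 10^8 nM = 0.200 M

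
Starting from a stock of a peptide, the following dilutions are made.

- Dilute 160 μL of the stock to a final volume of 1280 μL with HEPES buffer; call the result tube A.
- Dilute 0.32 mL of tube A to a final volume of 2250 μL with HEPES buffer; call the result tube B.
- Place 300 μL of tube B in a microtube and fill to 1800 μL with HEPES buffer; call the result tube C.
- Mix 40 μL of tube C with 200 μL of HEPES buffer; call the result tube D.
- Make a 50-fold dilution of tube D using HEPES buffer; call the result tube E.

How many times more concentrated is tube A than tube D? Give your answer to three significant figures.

Step 1: 160 μL brought to 1280 μL → factor 1280/160 = 8
Step 2: 0.32 mL brought to 2250 μL → factor 2.25/0.32 = 7.0312
Step 3: 300 μL brought to 1800 μL → factor 1800/300 = 6
Step 4: 40 μL + 200 μL = 240 μL total → factor 240/40 = 6
Dilution factor to tube A = 8; to tube D = 2025
[tube A]/[tube D] = (factor to tube D)/(factor to tube A) = 2025/8 = 253

253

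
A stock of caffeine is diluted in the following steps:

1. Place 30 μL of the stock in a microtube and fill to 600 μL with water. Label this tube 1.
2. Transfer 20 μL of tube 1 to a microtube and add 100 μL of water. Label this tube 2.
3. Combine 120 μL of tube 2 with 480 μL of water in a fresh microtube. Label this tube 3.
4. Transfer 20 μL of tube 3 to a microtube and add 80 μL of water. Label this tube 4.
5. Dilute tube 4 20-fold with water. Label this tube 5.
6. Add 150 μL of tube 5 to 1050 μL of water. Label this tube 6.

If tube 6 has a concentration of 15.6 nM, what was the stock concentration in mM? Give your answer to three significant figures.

Step 1: 30 μL brought to 600 μL → factor 600/30 = 20
Step 2: 20 μL + 100 μL = 120 μL total → factor 120/20 = 6
Step 3: 120 μL + 480 μL = 600 μL total → factor 600/120 = 5
Step 4: 20 μL + 80 μL = 100 μL total → factor 100/20 = 5
Step 5: 20-fold → factor 20
Step 6: 150 μL + 1050 μL = 1200 μL total → factor 1200/150 = 8
Overall dilution factor = 20 × 6 × 5 × 5 × 20 × 8 = 4.8 × 10^5
Stock = 15.6 nM × 4.8 × 10^5 = 7.488 × 10^6 nM = 7.49 mM

7.49 mM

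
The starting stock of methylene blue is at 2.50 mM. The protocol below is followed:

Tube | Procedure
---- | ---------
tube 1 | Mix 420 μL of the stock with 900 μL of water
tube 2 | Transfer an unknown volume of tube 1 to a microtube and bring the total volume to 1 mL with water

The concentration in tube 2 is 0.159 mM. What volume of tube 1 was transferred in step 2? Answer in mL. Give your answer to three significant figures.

0.200 mL

Step 1: 420 μL + 900 μL = 1320 μL total → factor 1320/420 = 3.1429
Step 2: v brought to 1 mL → factor = 1 mL/v
Product of known-step factors = 3.1429
Overall factor = 2.50 mM / (0.159 mM) = 15.723
Step-2 factor = 15.723 / 3.1429 = 5.0029
v = 1 mL / 5.0029 = 0.200 mL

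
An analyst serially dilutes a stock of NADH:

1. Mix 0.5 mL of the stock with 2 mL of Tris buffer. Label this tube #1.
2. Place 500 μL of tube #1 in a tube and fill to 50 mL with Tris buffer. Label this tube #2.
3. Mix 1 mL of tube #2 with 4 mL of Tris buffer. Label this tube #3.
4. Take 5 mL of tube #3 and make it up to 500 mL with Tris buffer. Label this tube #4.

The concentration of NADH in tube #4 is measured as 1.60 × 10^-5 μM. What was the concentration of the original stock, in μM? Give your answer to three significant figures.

Step 1: 0.5 mL + 2 mL = 2.5 mL total → factor 2.5/0.5 = 5
Step 2: 500 μL brought to 50 mL → factor 50000/500 = 100
Step 3: 1 mL + 4 mL = 5 mL total → factor 5/1 = 5
Step 4: 5 mL brought to 500 mL → factor 500/5 = 100
Overall dilution factor = 5 × 100 × 5 × 100 = 2.5 × 10^5
Stock = 1.60 × 10^-5 μM × 2.5 × 10^5 = 4.00 μM

4.00 μM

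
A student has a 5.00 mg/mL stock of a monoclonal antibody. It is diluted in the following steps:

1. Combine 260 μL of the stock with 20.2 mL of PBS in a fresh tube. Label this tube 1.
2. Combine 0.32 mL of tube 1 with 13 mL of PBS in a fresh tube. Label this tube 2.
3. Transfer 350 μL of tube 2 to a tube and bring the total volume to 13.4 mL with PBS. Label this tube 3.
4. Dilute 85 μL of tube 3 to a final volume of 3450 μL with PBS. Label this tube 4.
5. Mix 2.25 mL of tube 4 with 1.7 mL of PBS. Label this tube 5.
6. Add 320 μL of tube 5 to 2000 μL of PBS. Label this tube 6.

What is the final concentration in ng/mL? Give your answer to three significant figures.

Step 1: 260 μL + 20.2 mL = 20460 μL total → factor 20460/260 = 78.692
Step 2: 0.32 mL + 13 mL = 13.32 mL total → factor 13.32/0.32 = 41.625
Step 3: 350 μL brought to 13.4 mL → factor 13400/350 = 38.286
Step 4: 85 μL brought to 3450 μL → factor 3450/85 = 40.588
Step 5: 2.25 mL + 1.7 mL = 3.95 mL total → factor 3.95/2.25 = 1.7556
Step 6: 320 μL + 2000 μL = 2320 μL total → factor 2320/320 = 7.25
Overall dilution factor = 78.692 × 41.625 × 38.286 × 40.588 × 1.7556 × 7.25 = 6.4785 × 10^7
Final = 5.00 mg/mL / 6.4785 × 10^7 = 7.718 × 10^-8 mg/mL = 0.0772 ng/mL

0.0772 ng/mL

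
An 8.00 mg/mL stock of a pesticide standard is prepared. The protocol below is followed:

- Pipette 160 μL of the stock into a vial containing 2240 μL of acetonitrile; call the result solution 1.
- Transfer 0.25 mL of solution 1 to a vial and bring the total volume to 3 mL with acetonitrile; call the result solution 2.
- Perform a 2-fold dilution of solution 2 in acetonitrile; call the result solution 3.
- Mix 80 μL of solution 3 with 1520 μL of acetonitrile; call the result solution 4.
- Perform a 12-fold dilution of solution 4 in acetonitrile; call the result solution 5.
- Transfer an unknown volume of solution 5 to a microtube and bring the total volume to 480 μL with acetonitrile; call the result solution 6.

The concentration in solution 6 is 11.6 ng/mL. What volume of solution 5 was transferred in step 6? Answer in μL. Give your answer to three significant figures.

Step 1: 160 μL + 2240 μL = 2400 μL total → factor 2400/160 = 15
Step 2: 0.25 mL brought to 3 mL → factor 3/0.25 = 12
Step 3: 2-fold → factor 2
Step 4: 80 μL + 1520 μL = 1600 μL total → factor 1600/80 = 20
Step 5: 12-fold → factor 12
Step 6: v brought to 480 μL → factor = 480 μL/v
Product of known-step factors = 86400
Overall factor = 8.00 mg/mL / (11.6 ng/mL) = 6.8966 × 10^5
Step-6 factor = 6.8966 × 10^5 / 86400 = 7.9821
v = 480 μL / 7.9821 = 60.1 μL

60.1 μL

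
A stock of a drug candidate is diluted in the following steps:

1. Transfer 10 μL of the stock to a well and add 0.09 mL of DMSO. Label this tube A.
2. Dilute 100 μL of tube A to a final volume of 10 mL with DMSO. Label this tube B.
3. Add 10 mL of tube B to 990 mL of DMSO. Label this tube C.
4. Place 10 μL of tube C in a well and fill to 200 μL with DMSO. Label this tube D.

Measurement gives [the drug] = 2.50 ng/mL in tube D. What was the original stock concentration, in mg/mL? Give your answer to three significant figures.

Step 1: 10 μL + 0.09 mL = 100 μL total → factor 100/10 = 10
Step 2: 100 μL brought to 10 mL → factor 10000/100 = 100
Step 3: 10 mL + 990 mL = 1000 mL total → factor 1000/10 = 100
Step 4: 10 μL brought to 200 μL → factor 200/10 = 20
Overall dilution factor = 10 × 100 × 100 × 20 = 2 × 10^6
Stock = 2.50 ng/mL × 2 × 10^6 = 5.000 × 10^6 ng/mL = 5.00 mg/mL

5.00 mg/mL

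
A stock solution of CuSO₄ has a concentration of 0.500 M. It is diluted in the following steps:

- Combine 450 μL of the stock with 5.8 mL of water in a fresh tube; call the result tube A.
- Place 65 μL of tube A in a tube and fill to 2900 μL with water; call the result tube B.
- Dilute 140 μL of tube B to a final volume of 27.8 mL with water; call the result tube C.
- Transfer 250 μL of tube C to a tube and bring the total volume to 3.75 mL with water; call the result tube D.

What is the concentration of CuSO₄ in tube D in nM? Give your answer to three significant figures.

271 nM

Step 1: 450 μL + 5.8 mL = 6250 μL total → factor 6250/450 = 13.889
Step 2: 65 μL brought to 2900 μL → factor 2900/65 = 44.615
Step 3: 140 μL brought to 27.8 mL → factor 27800/140 = 198.57
Step 4: 250 μL brought to 3.75 mL → factor 3750/250 = 15
Overall dilution factor = 13.889 × 44.615 × 198.57 × 15 = 1.8457 × 10^6
Final = 0.500 M / 1.8457 × 10^6 = 2.709 × 10^-7 M = 271 nM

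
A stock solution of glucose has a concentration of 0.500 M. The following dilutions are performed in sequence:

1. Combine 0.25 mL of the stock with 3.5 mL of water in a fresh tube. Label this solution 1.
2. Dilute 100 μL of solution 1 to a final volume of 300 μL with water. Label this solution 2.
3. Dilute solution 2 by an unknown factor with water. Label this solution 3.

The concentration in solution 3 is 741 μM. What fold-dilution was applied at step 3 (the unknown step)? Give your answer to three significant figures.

15.0-fold

Step 1: 0.25 mL + 3.5 mL = 3.75 mL total → factor 3.75/0.25 = 15
Step 2: 100 μL brought to 300 μL → factor 300/100 = 3
Step 3: unknown factor x
Product of known-step factors = 45
Overall factor = 0.500 M / (741 μM) = 674.76
x = 674.76 / 45 = 15.0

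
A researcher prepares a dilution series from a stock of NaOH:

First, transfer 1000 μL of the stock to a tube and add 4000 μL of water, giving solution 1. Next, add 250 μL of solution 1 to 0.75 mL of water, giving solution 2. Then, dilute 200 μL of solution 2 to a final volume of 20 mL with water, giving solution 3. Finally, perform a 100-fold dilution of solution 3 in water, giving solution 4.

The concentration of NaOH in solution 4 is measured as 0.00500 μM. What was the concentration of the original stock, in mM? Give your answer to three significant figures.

Step 1: 1000 μL + 4000 μL = 5000 μL total → factor 5000/1000 = 5
Step 2: 250 μL + 0.75 mL = 1000 μL total → factor 1000/250 = 4
Step 3: 200 μL brought to 20 mL → factor 20000/200 = 100
Step 4: 100-fold → factor 100
Overall dilution factor = 5 × 4 × 100 × 100 = 2 × 10^5
Stock = 0.00500 μM × 2 × 10^5 = 1000 μM = 1.00 mM

1.00 mM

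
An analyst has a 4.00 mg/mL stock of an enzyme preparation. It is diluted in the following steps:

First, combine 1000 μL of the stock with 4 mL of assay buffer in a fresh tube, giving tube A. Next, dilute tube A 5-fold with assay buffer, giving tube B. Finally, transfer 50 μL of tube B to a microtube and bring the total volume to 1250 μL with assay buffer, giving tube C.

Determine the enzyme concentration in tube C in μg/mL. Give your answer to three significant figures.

6.40 μg/mL

Step 1: 1000 μL + 4 mL = 5000 μL total → factor 5000/1000 = 5
Step 2: 5-fold → factor 5
Step 3: 50 μL brought to 1250 μL → factor 1250/50 = 25
Overall dilution factor = 5 × 5 × 25 = 625
Final = 4.00 mg/mL / 625 = 0.006400 mg/mL = 6.40 μg/mL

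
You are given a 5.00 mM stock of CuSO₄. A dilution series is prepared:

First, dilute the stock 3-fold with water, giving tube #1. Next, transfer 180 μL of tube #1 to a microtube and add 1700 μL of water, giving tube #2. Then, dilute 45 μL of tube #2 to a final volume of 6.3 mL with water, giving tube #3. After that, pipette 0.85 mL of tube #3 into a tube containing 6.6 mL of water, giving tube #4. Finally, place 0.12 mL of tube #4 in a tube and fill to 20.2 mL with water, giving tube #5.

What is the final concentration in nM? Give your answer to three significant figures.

0.773 nM

Step 1: 3-fold → factor 3
Step 2: 180 μL + 1700 μL = 1880 μL total → factor 1880/180 = 10.444
Step 3: 45 μL brought to 6.3 mL → factor 6300/45 = 140
Step 4: 0.85 mL + 6.6 mL = 7.45 mL total → factor 7.45/0.85 = 8.7647
Step 5: 0.12 mL brought to 20.2 mL → factor 20.2/0.12 = 168.33
Overall dilution factor = 3 × 10.444 × 140 × 8.7647 × 168.33 = 6.4721 × 10^6
Final = 5.00 mM / 6.4721 × 10^6 = 7.726 × 10^-7 mM = 0.773 nM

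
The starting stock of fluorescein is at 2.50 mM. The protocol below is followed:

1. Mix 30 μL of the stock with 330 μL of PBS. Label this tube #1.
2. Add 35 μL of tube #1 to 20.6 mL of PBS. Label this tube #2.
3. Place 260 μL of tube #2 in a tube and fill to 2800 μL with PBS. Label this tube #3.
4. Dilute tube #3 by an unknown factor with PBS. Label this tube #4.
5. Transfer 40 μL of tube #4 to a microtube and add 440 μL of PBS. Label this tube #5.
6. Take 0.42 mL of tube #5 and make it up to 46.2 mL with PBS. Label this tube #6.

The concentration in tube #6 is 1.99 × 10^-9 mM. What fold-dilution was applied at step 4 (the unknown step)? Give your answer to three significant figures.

12.5-fold

Step 1: 30 μL + 330 μL = 360 μL total → factor 360/30 = 12
Step 2: 35 μL + 20.6 mL = 20635 μL total → factor 20635/35 = 589.57
Step 3: 260 μL brought to 2800 μL → factor 2800/260 = 10.769
Step 4: unknown factor x
Step 5: 40 μL + 440 μL = 480 μL total → factor 480/40 = 12
Step 6: 0.42 mL brought to 46.2 mL → factor 46.2/0.42 = 110
Product of known-step factors = 1.0057 × 10^8
Overall factor = 2.50 mM / (1.99 × 10^-9 mM) = 1.2563 × 10^9
x = 1.2563 × 10^9 / 1.0057 × 10^8 = 12.5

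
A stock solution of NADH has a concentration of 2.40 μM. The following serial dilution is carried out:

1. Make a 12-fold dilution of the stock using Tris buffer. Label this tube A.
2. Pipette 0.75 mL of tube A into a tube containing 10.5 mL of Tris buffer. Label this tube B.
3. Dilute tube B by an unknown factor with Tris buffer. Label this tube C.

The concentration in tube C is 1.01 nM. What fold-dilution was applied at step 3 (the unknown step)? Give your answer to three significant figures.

Step 1: 12-fold → factor 12
Step 2: 0.75 mL + 10.5 mL = 11.25 mL total → factor 11.25/0.75 = 15
Step 3: unknown factor x
Product of known-step factors = 180
Overall factor = 2.40 μM / (1.01 nM) = 2376.2
x = 2376.2 / 180 = 13.2

13.2-fold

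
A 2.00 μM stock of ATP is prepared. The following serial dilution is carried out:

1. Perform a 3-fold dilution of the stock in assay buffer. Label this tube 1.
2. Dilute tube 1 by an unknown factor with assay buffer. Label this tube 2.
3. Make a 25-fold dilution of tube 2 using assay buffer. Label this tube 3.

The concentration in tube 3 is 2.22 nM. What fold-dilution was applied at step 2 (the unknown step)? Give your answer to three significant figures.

Step 1: 3-fold → factor 3
Step 2: unknown factor x
Step 3: 25-fold → factor 25
Product of known-step factors = 75
Overall factor = 2.00 μM / (2.22 nM) = 900.9
x = 900.9 / 75 = 12.0

12.0-fold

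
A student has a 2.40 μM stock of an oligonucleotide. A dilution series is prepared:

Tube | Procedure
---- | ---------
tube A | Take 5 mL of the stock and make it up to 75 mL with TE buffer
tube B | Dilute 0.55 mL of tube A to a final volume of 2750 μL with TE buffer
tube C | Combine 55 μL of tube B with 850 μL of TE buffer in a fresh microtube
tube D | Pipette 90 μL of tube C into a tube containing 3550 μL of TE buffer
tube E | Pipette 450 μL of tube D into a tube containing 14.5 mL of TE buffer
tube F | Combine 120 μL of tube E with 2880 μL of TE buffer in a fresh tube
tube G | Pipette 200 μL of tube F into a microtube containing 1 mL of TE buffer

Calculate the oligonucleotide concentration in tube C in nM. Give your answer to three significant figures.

Step 1: 5 mL brought to 75 mL → factor 75/5 = 15
Step 2: 0.55 mL brought to 2750 μL → factor 2.75/0.55 = 5
Step 3: 55 μL + 850 μL = 905 μL total → factor 905/55 = 16.455
Dilution factor through tube C = 15 × 5 × 16.455 = 1234.1
[tube C] = 2.40 μM / 1234.1 = 0.001945 μM = 1.94 nM

1.94 nM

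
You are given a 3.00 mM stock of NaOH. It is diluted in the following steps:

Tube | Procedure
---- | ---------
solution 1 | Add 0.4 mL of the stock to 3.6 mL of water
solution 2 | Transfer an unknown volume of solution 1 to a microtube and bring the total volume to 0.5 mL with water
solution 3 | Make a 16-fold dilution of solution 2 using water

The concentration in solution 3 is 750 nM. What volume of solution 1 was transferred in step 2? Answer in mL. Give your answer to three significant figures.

Step 1: 0.4 mL + 3.6 mL = 4 mL total → factor 4/0.4 = 10
Step 2: v brought to 0.5 mL → factor = 0.5 mL/v
Step 3: 16-fold → factor 16
Product of known-step factors = 160
Overall factor = 3.00 mM / (750 nM) = 4000
Step-2 factor = 4000 / 160 = 25
v = 0.5 mL / 25 = 0.0200 mL

0.0200 mL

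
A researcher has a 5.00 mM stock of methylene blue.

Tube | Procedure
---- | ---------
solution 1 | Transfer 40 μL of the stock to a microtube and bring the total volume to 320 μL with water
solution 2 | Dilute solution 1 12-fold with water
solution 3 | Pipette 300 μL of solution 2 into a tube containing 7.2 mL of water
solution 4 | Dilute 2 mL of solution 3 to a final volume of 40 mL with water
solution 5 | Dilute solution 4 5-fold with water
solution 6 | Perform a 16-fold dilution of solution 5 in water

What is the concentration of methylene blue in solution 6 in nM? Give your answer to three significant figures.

1.30 nM

Step 1: 40 μL brought to 320 μL → factor 320/40 = 8
Step 2: 12-fold → factor 12
Step 3: 300 μL + 7.2 mL = 7500 μL total → factor 7500/300 = 25
Step 4: 2 mL brought to 40 mL → factor 40/2 = 20
Step 5: 5-fold → factor 5
Step 6: 16-fold → factor 16
Overall dilution factor = 8 × 12 × 25 × 20 × 5 × 16 = 3.84 × 10^6
Final = 5.00 mM / 3.84 × 10^6 = 1.302 × 10^-6 mM = 1.30 nM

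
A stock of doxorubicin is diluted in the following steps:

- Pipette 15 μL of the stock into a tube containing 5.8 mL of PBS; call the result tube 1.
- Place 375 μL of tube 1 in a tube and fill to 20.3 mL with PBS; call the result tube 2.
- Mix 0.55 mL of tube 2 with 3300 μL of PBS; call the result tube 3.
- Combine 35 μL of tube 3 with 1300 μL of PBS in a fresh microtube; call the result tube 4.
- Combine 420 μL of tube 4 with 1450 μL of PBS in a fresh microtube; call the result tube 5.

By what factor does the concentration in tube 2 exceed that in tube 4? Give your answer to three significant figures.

Step 1: 15 μL + 5.8 mL = 5815 μL total → factor 5815/15 = 387.67
Step 2: 375 μL brought to 20.3 mL → factor 20300/375 = 54.133
Step 3: 0.55 mL + 3300 μL = 3.85 mL total → factor 3.85/0.55 = 7
Step 4: 35 μL + 1300 μL = 1335 μL total → factor 1335/35 = 38.143
Dilution factor to tube 2 = 20986; to tube 4 = 5.6032 × 10^6
[tube 2]/[tube 4] = (factor to tube 4)/(factor to tube 2) = 5.6032 × 10^6/20986 = 267

267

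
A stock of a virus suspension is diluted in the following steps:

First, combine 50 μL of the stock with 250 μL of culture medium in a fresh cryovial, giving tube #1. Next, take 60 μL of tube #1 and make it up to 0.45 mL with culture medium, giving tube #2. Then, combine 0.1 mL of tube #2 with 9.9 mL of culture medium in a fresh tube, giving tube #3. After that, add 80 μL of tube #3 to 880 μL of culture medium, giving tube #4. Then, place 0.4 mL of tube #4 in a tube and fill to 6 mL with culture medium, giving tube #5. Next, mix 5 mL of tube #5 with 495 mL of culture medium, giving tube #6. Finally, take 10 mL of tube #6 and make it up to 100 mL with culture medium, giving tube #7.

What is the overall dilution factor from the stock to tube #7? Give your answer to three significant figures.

8.10 × 10^8

Step 1: 50 μL + 250 μL = 300 μL total → factor 300/50 = 6
Step 2: 60 μL brought to 0.45 mL → factor 450/60 = 7.5
Step 3: 0.1 mL + 9.9 mL = 10 mL total → factor 10/0.1 = 100
Step 4: 80 μL + 880 μL = 960 μL total → factor 960/80 = 12
Step 5: 0.4 mL brought to 6 mL → factor 6/0.4 = 15
Step 6: 5 mL + 495 mL = 500 mL total → factor 500/5 = 100
Step 7: 10 mL brought to 100 mL → factor 100/10 = 10
Overall dilution factor = 6 × 7.5 × 100 × 12 × 15 × 100 × 10 = 8.1 × 10^8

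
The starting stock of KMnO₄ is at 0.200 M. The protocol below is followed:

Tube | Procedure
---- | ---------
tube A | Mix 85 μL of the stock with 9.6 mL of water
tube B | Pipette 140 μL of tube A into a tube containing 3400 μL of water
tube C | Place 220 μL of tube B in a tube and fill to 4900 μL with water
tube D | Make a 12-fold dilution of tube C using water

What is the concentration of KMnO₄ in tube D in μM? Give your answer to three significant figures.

0.260 μM

Step 1: 85 μL + 9.6 mL = 9685 μL total → factor 9685/85 = 113.94
Step 2: 140 μL + 3400 μL = 3540 μL total → factor 3540/140 = 25.286
Step 3: 220 μL brought to 4900 μL → factor 4900/220 = 22.273
Step 4: 12-fold → factor 12
Overall dilution factor = 113.94 × 25.286 × 22.273 × 12 = 7.7004 × 10^5
Final = 0.200 M / 7.7004 × 10^5 = 2.597 × 10^-7 M = 0.260 μM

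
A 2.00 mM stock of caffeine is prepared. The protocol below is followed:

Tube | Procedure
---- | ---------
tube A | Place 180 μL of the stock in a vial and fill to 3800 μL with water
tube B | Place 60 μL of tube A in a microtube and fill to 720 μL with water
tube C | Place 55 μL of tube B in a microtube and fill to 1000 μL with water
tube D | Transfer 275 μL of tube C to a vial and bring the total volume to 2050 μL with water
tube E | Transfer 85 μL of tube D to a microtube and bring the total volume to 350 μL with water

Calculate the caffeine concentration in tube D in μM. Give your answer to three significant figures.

Step 1: 180 μL brought to 3800 μL → factor 3800/180 = 21.111
Step 2: 60 μL brought to 720 μL → factor 720/60 = 12
Step 3: 55 μL brought to 1000 μL → factor 1000/55 = 18.182
Step 4: 275 μL brought to 2050 μL → factor 2050/275 = 7.4545
Dilution factor through tube D = 21.111 × 12 × 18.182 × 7.4545 = 34336
[tube D] = 2.00 mM / 34336 = 5.825 × 10^-5 mM = 0.0582 μM

0.0582 μM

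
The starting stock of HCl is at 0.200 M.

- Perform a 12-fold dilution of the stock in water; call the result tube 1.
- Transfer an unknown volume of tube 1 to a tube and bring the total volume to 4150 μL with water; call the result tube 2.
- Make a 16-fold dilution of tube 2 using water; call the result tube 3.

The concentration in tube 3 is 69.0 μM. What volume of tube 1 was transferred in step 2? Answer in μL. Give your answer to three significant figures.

275 μL

Step 1: 12-fold → factor 12
Step 2: v brought to 4150 μL → factor = 4150 μL/v
Step 3: 16-fold → factor 16
Product of known-step factors = 192
Overall factor = 0.200 M / (69.0 μM) = 2898.6
Step-2 factor = 2898.6 / 192 = 15.097
v = 4150 μL / 15.097 = 275 μL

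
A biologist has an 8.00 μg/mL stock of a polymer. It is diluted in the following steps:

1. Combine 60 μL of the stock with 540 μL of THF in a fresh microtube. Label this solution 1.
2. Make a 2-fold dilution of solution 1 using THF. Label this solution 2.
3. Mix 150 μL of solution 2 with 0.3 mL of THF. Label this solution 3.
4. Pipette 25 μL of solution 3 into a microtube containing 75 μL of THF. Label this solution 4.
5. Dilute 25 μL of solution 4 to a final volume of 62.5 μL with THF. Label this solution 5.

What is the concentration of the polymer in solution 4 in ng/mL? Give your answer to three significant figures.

33.3 ng/mL

Step 1: 60 μL + 540 μL = 600 μL total → factor 600/60 = 10
Step 2: 2-fold → factor 2
Step 3: 150 μL + 0.3 mL = 450 μL total → factor 450/150 = 3
Step 4: 25 μL + 75 μL = 100 μL total → factor 100/25 = 4
Dilution factor through solution 4 = 10 × 2 × 3 × 4 = 240
[solution 4] = 8.00 μg/mL / 240 = 0.03333 μg/mL = 33.3 ng/mL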